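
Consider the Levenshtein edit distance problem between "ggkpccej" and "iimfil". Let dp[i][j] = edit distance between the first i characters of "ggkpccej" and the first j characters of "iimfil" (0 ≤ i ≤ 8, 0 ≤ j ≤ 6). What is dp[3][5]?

5

   ''  i  i  m  f  i  l
''  0  1  2  3  4  5  6
 g  1  1  2  3  4  5  6
 g  2  2  2  3  4  5  6
 k  3  3  3  3  4  5  6
 p  4  4  4  4  4  5  6
 c  5  5  5  5  5  5  6
 c  6  6  6  6  6  6  6
 e  7  7  7  7  7  7  7
 j  8  8  8  8  8  8  8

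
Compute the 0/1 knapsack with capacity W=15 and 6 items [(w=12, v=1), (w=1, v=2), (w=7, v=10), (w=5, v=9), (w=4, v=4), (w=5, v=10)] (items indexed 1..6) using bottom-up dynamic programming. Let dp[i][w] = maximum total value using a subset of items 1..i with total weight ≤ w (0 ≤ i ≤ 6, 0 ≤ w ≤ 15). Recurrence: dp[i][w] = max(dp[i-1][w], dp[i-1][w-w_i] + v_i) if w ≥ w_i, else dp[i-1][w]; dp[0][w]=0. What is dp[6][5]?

i\w   0   1   2   3   4   5   6   7   8   9  10  11  12  13  14  15
  0   0   0   0   0   0   0   0   0   0   0   0   0   0   0   0   0
  1   0   0   0   0   0   0   0   0   0   0   0   0   1   1   1   1
  2   0   2   2   2   2   2   2   2   2   2   2   2   2   3   3   3
  3   0   2   2   2   2   2   2  10  12  12  12  12  12  12  12  12
  4   0   2   2   2   2   9  11  11  12  12  12  12  19  21  21  21
  5   0   2   2   2   4   9  11  11  12  13  15  15  19  21  21  21
  6   0   2   2   2   4  10  12  12  12  14  19  21  21  22  23  25

10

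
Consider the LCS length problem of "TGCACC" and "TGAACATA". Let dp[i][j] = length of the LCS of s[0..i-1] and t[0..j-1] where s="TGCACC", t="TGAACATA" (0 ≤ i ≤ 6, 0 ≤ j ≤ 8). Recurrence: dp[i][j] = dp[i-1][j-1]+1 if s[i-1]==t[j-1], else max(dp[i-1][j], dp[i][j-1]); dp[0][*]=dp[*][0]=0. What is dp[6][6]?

   ''  T  G  A  A  C  A  T  A
''  0  0  0  0  0  0  0  0  0
 T  0  1  1  1  1  1  1  1  1
 G  0  1  2  2  2  2  2  2  2
 C  0  1  2  2  2  3  3  3  3
 A  0  1  2  3  3  3  4  4  4
 C  0  1  2  3  3  4  4  4  4
 C  0  1  2  3  3  4  4  4  4

4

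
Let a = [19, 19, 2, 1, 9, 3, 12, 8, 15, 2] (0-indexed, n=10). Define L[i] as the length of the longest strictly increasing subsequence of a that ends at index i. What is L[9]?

2

   i    0    1    2    3    4    5    6    7    8    9
a[i]   19   19    2    1    9    3   12    8   15    2
L[i]    1    1    1    1    2    2    3    3    4    2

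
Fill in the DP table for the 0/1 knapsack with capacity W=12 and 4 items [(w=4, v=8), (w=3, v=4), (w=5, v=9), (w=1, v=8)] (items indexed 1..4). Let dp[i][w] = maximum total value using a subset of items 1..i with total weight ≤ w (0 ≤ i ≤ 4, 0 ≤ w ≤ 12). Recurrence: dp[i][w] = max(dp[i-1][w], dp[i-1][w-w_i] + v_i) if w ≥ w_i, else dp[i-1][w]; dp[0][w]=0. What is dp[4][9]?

21

i\w   0   1   2   3   4   5   6   7   8   9  10  11  12
  0   0   0   0   0   0   0   0   0   0   0   0   0   0
  1   0   0   0   0   8   8   8   8   8   8   8   8   8
  2   0   0   0   4   8   8   8  12  12  12  12  12  12
  3   0   0   0   4   8   9   9  12  13  17  17  17  21
  4   0   8   8   8  12  16  17  17  20  21  25  25  25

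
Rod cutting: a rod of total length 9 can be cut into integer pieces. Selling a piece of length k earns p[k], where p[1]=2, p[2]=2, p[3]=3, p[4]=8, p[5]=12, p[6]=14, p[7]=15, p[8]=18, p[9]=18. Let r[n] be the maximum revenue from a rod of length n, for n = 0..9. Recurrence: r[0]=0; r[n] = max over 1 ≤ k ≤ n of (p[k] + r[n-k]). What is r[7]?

16

   n    0    1    2    3    4    5    6    7    8    9
r[n]    0    2    4    6    8   12   14   16   18   20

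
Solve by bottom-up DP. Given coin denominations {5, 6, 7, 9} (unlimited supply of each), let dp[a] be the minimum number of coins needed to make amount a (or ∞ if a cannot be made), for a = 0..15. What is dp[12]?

2

 a  0  1  2  3  4  5  6  7  8  9 10 11 12 13 14 15
dp  0  -  -  -  -  1  1  1  -  1  2  2  2  2  2  2
(- denotes ∞ / unreachable)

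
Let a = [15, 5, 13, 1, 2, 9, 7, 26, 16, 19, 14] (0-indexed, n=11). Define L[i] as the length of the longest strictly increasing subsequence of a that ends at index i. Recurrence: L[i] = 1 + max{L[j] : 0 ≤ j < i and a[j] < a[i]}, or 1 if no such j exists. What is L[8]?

4

   i    0    1    2    3    4    5    6    7    8    9   10
a[i]   15    5   13    1    2    9    7   26   16   19   14
L[i]    1    1    2    1    2    3    3    4    4    5    4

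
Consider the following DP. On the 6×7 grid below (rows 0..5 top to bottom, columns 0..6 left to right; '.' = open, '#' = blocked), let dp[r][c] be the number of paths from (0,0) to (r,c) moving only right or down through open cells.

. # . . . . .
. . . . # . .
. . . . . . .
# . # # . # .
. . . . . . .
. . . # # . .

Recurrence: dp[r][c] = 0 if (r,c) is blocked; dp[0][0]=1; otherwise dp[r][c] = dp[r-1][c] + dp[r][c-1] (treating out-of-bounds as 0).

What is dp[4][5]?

r\c   0   1   2   3   4   5   6
  0   1   0   0   0   0   0   0
  1   1   1   1   1   0   0   0
  2   1   2   3   4   4   4   4
  3   0   2   0   0   4   0   4
  4   0   2   2   2   6   6  10
  5   0   2   4   0   0   6  16

6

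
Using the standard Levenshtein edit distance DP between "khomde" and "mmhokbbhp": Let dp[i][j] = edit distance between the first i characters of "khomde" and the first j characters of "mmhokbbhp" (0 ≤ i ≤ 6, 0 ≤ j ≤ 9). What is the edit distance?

7

   ''  m  m  h  o  k  b  b  h  p
''  0  1  2  3  4  5  6  7  8  9
 k  1  1  2  3  4  4  5  6  7  8
 h  2  2  2  2  3  4  5  6  6  7
 o  3  3  3  3  2  3  4  5  6  7
 m  4  3  3  4  3  3  4  5  6  7
 d  5  4  4  4  4  4  4  5  6  7
 e  6  5  5  5  5  5  5  5  6  7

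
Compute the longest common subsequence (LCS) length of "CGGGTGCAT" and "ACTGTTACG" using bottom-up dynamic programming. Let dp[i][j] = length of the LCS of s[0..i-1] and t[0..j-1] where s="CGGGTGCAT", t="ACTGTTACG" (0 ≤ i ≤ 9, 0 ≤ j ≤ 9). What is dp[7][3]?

   ''  A  C  T  G  T  T  A  C  G
''  0  0  0  0  0  0  0  0  0  0
 C  0  0  1  1  1  1  1  1  1  1
 G  0  0  1  1  2  2  2  2  2  2
 G  0  0  1  1  2  2  2  2  2  3
 G  0  0  1  1  2  2  2  2  2  3
 T  0  0  1  2  2  3  3  3  3  3
 G  0  0  1  2  3  3  3  3  3  4
 C  0  0  1  2  3  3  3  3  4  4
 A  0  1  1  2  3  3  3  4  4  4
 T  0  1  1  2  3  4  4  4  4  4

2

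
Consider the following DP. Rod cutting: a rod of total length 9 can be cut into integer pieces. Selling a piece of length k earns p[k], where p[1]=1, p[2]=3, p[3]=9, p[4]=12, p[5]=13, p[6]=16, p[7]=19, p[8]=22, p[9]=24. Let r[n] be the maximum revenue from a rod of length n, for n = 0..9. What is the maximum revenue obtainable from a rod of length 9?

27

   n    0    1    2    3    4    5    6    7    8    9
r[n]    0    1    3    9   12   13   18   21   24   27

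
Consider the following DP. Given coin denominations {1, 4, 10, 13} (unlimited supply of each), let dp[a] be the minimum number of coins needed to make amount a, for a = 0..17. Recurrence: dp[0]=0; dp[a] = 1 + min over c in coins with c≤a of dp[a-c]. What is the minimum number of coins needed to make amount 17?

2

 a  0  1  2  3  4  5  6  7  8  9 10 11 12 13 14 15 16 17
dp  0  1  2  3  1  2  3  4  2  3  1  2  3  1  2  3  4  2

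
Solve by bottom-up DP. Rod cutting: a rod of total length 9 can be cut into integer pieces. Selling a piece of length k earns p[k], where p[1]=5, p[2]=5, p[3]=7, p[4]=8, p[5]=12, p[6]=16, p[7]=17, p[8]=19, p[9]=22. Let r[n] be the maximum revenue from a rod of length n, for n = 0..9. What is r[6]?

   n    0    1    2    3    4    5    6    7    8    9
r[n]    0    5   10   15   20   25   30   35   40   45

30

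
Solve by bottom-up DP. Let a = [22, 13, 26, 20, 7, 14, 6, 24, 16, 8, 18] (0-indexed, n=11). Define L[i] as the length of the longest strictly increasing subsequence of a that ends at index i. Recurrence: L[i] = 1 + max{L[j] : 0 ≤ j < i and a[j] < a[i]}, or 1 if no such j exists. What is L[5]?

   i    0    1    2    3    4    5    6    7    8    9   10
a[i]   22   13   26   20    7   14    6   24   16    8   18
L[i]    1    1    2    2    1    2    1    3    3    2    4

2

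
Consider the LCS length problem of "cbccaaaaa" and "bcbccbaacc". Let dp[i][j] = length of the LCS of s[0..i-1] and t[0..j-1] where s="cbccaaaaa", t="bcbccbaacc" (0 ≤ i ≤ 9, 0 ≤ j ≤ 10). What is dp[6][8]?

6

   ''  b  c  b  c  c  b  a  a  c  c
''  0  0  0  0  0  0  0  0  0  0  0
 c  0  0  1  1  1  1  1  1  1  1  1
 b  0  1  1  2  2  2  2  2  2  2  2
 c  0  1  2  2  3  3  3  3  3  3  3
 c  0  1  2  2  3  4  4  4  4  4  4
 a  0  1  2  2  3  4  4  5  5  5  5
 a  0  1  2  2  3  4  4  5  6  6  6
 a  0  1  2  2  3  4  4  5  6  6  6
 a  0  1  2  2  3  4  4  5  6  6  6
 a  0  1  2  2  3  4  4  5  6  6  6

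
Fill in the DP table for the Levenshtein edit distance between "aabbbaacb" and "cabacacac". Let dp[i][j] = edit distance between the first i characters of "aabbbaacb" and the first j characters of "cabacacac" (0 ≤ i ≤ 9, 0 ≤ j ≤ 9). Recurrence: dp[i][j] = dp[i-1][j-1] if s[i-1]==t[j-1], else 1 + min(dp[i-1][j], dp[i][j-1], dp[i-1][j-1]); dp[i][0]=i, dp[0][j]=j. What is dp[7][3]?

   ''  c  a  b  a  c  a  c  a  c
''  0  1  2  3  4  5  6  7  8  9
 a  1  1  1  2  3  4  5  6  7  8
 a  2  2  1  2  2  3  4  5  6  7
 b  3  3  2  1  2  3  4  5  6  7
 b  4  4  3  2  2  3  4  5  6  7
 b  5  5  4  3  3  3  4  5  6  7
 a  6  6  5  4  3  4  3  4  5  6
 a  7  7  6  5  4  4  4  4  4  5
 c  8  7  7  6  5  4  5  4  5  4
 b  9  8  8  7  6  5  5  5  5  5

5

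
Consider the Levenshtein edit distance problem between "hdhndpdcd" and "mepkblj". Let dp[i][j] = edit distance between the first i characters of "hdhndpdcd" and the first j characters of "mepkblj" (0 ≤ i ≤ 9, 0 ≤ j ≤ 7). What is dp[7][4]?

   ''  m  e  p  k  b  l  j
''  0  1  2  3  4  5  6  7
 h  1  1  2  3  4  5  6  7
 d  2  2  2  3  4  5  6  7
 h  3  3  3  3  4  5  6  7
 n  4  4  4  4  4  5  6  7
 d  5  5  5  5  5  5  6  7
 p  6  6  6  5  6  6  6  7
 d  7  7  7  6  6  7  7  7
 c  8  8  8  7  7  7  8  8
 d  9  9  9  8  8  8  8  9

6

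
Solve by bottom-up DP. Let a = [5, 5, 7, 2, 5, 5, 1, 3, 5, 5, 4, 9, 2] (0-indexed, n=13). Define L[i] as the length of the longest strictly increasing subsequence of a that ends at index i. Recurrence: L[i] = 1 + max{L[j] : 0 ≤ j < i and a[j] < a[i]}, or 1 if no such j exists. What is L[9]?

3

   i    0    1    2    3    4    5    6    7    8    9   10   11   12
a[i]    5    5    7    2    5    5    1    3    5    5    4    9    2
L[i]    1    1    2    1    2    2    1    2    3    3    3    4    2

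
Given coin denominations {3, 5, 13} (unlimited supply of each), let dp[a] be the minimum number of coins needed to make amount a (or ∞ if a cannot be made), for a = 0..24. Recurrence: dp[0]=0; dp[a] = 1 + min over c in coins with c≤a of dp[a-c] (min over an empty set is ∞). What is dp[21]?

3

 a  0  1  2  3  4  5  6  7  8  9 10 11 12 13 14 15 16 17 18 19 20 21 22 23 24
dp  0  -  -  1  -  1  2  -  2  3  2  3  4  1  4  3  2  5  2  3  4  3  4  3  4
(- denotes ∞ / unreachable)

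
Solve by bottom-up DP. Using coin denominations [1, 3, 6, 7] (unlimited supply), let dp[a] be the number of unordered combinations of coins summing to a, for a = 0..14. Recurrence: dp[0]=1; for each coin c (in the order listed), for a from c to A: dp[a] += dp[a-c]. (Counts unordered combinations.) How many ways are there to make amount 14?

after  coin     0     1     2     3     4     5     6     7     8     9    10    11    12    13    14
          1     1     1     1     1     1     1     1     1     1     1     1     1     1     1     1
          3     1     1     1     2     2     2     3     3     3     4     4     4     5     5     5
          6     1     1     1     2     2     2     4     4     4     6     6     6     9     9     9
          7     1     1     1     2     2     2     4     5     5     7     8     8    11    13    14

14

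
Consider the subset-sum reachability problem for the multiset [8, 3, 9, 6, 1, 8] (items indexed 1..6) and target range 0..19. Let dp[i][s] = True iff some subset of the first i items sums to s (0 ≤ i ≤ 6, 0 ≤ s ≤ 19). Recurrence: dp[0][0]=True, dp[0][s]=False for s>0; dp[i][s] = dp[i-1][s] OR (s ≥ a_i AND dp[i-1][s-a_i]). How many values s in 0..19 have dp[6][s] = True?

i\s   0   1   2   3   4   5   6   7   8   9  10  11  12  13  14  15  16  17  18  19
  0   T   F   F   F   F   F   F   F   F   F   F   F   F   F   F   F   F   F   F   F
  1   T   F   F   F   F   F   F   F   T   F   F   F   F   F   F   F   F   F   F   F
  2   T   F   F   T   F   F   F   F   T   F   F   T   F   F   F   F   F   F   F   F
  3   T   F   F   T   F   F   F   F   T   T   F   T   T   F   F   F   F   T   F   F
  4   T   F   F   T   F   F   T   F   T   T   F   T   T   F   T   T   F   T   T   F
  5   T   T   F   T   T   F   T   T   T   T   T   T   T   T   T   T   T   T   T   T
  6   T   T   F   T   T   F   T   T   T   T   T   T   T   T   T   T   T   T   T   T

18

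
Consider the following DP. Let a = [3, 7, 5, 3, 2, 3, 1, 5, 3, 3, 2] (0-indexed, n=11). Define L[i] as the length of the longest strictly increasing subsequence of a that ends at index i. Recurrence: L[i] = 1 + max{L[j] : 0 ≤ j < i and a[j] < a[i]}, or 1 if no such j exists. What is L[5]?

2

   i    0    1    2    3    4    5    6    7    8    9   10
a[i]    3    7    5    3    2    3    1    5    3    3    2
L[i]    1    2    2    1    1    2    1    3    2    2    2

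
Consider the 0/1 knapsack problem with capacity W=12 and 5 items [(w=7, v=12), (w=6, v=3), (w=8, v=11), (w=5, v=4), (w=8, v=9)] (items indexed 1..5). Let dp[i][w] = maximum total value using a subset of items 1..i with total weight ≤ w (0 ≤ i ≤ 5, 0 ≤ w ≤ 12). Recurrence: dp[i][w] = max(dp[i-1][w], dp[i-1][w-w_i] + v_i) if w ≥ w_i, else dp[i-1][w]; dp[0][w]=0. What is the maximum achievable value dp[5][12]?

16

i\w   0   1   2   3   4   5   6   7   8   9  10  11  12
  0   0   0   0   0   0   0   0   0   0   0   0   0   0
  1   0   0   0   0   0   0   0  12  12  12  12  12  12
  2   0   0   0   0   0   0   3  12  12  12  12  12  12
  3   0   0   0   0   0   0   3  12  12  12  12  12  12
  4   0   0   0   0   0   4   4  12  12  12  12  12  16
  5   0   0   0   0   0   4   4  12  12  12  12  12  16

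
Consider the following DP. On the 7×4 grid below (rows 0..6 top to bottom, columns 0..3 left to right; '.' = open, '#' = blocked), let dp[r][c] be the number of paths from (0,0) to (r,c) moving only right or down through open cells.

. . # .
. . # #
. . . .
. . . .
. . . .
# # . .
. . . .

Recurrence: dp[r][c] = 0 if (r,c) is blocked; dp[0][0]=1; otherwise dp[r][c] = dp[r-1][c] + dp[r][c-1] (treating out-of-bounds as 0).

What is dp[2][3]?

r\c   0   1   2   3
  0   1   1   0   0
  1   1   2   0   0
  2   1   3   3   3
  3   1   4   7  10
  4   1   5  12  22
  5   0   0  12  34
  6   0   0  12  46

3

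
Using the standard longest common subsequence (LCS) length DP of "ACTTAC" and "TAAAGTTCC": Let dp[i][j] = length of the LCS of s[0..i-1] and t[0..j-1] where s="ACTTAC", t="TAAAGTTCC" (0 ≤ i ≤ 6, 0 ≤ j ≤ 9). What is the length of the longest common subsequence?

   ''  T  A  A  A  G  T  T  C  C
''  0  0  0  0  0  0  0  0  0  0
 A  0  0  1  1  1  1  1  1  1  1
 C  0  0  1  1  1  1  1  1  2  2
 T  0  1  1  1  1  1  2  2  2  2
 T  0  1  1  1  1  1  2  3  3  3
 A  0  1  2  2  2  2  2  3  3  3
 C  0  1  2  2  2  2  2  3  4  4

4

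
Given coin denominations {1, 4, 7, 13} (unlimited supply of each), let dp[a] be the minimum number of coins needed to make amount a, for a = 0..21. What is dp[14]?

 a  0  1  2  3  4  5  6  7  8  9 10 11 12 13 14 15 16 17 18 19 20 21
dp  0  1  2  3  1  2  3  1  2  3  4  2  3  1  2  3  4  2  3  4  2  3

2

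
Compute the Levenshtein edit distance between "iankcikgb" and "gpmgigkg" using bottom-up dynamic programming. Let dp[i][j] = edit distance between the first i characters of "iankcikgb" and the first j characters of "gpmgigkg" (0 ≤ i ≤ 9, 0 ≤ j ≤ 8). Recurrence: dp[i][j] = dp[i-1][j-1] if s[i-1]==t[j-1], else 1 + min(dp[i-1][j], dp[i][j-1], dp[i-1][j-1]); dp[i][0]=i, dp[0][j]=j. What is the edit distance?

   ''  g  p  m  g  i  g  k  g
''  0  1  2  3  4  5  6  7  8
 i  1  1  2  3  4  4  5  6  7
 a  2  2  2  3  4  5  5  6  7
 n  3  3  3  3  4  5  6  6  7
 k  4  4  4  4  4  5  6  6  7
 c  5  5  5  5  5  5  6  7  7
 i  6  6  6  6  6  5  6  7  8
 k  7  7  7  7  7  6  6  6  7
 g  8  7  8  8  7  7  6  7  6
 b  9  8  8  9  8  8  7  7  7

7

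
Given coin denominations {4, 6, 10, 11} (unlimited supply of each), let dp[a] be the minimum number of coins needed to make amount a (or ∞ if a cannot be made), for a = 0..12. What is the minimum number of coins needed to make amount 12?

 a  0  1  2  3  4  5  6  7  8  9 10 11 12
dp  0  -  -  -  1  -  1  -  2  -  1  1  2
(- denotes ∞ / unreachable)

2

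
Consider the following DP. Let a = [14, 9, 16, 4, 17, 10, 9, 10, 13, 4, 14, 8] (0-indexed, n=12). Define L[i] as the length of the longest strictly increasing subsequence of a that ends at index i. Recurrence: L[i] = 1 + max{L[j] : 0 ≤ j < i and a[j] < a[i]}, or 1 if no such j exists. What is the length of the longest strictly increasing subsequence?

5

   i    0    1    2    3    4    5    6    7    8    9   10   11
a[i]   14    9   16    4   17   10    9   10   13    4   14    8
L[i]    1    1    2    1    3    2    2    3    4    1    5    2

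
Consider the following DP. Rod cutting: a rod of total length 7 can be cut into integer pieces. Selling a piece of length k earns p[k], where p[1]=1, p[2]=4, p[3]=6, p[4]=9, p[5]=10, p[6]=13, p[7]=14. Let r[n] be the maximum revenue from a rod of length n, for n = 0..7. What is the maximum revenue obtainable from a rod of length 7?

   n    0    1    2    3    4    5    6    7
r[n]    0    1    4    6    9   10   13   15

15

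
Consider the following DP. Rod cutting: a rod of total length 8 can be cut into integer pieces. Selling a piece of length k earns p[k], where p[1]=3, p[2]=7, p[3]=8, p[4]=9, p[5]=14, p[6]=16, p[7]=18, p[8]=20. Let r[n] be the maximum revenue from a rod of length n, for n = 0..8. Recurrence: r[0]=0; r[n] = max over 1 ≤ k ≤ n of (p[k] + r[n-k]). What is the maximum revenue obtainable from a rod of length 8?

   n    0    1    2    3    4    5    6    7    8
r[n]    0    3    7   10   14   17   21   24   28

28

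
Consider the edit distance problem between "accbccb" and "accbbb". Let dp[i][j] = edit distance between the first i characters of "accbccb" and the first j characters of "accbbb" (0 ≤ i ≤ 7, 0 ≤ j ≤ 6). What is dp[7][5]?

2

   ''  a  c  c  b  b  b
''  0  1  2  3  4  5  6
 a  1  0  1  2  3  4  5
 c  2  1  0  1  2  3  4
 c  3  2  1  0  1  2  3
 b  4  3  2  1  0  1  2
 c  5  4  3  2  1  1  2
 c  6  5  4  3  2  2  2
 b  7  6  5  4  3  2  2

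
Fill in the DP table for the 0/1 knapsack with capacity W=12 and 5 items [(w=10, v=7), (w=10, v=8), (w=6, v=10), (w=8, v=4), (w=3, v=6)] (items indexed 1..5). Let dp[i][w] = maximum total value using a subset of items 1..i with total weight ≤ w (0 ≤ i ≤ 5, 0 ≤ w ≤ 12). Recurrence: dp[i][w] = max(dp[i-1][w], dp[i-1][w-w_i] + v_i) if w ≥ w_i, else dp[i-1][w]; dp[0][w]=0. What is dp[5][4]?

i\w   0   1   2   3   4   5   6   7   8   9  10  11  12
  0   0   0   0   0   0   0   0   0   0   0   0   0   0
  1   0   0   0   0   0   0   0   0   0   0   7   7   7
  2   0   0   0   0   0   0   0   0   0   0   8   8   8
  3   0   0   0   0   0   0  10  10  10  10  10  10  10
  4   0   0   0   0   0   0  10  10  10  10  10  10  10
  5   0   0   0   6   6   6  10  10  10  16  16  16  16

6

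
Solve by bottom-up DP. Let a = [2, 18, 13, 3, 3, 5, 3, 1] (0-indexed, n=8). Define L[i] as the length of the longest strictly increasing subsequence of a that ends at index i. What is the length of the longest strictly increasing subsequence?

3

   i    0    1    2    3    4    5    6    7
a[i]    2   18   13    3    3    5    3    1
L[i]    1    2    2    2    2    3    2    1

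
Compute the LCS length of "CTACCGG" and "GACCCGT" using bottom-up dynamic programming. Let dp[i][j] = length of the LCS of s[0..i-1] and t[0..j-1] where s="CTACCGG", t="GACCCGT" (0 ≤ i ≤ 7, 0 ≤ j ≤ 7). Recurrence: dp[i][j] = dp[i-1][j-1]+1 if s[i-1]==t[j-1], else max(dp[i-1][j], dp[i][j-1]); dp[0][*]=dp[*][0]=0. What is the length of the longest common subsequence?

4

   ''  G  A  C  C  C  G  T
''  0  0  0  0  0  0  0  0
 C  0  0  0  1  1  1  1  1
 T  0  0  0  1  1  1  1  2
 A  0  0  1  1  1  1  1  2
 C  0  0  1  2  2  2  2  2
 C  0  0  1  2  3  3  3  3
 G  0  1  1  2  3  3  4  4
 G  0  1  1  2  3  3  4  4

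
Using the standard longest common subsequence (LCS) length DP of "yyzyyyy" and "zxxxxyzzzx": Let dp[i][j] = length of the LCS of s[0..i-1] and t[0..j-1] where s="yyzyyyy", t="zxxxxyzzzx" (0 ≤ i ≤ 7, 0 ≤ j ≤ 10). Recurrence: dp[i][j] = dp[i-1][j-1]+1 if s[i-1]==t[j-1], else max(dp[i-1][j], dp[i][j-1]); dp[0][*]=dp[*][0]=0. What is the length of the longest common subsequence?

   ''  z  x  x  x  x  y  z  z  z  x
''  0  0  0  0  0  0  0  0  0  0  0
 y  0  0  0  0  0  0  1  1  1  1  1
 y  0  0  0  0  0  0  1  1  1  1  1
 z  0  1  1  1  1  1  1  2  2  2  2
 y  0  1  1  1  1  1  2  2  2  2  2
 y  0  1  1  1  1  1  2  2  2  2  2
 y  0  1  1  1  1  1  2  2  2  2  2
 y  0  1  1  1  1  1  2  2  2  2  2

2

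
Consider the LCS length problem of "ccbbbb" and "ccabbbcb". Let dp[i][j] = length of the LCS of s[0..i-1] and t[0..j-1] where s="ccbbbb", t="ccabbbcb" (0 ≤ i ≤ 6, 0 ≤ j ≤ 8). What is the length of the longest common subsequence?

6

   ''  c  c  a  b  b  b  c  b
''  0  0  0  0  0  0  0  0  0
 c  0  1  1  1  1  1  1  1  1
 c  0  1  2  2  2  2  2  2  2
 b  0  1  2  2  3  3  3  3  3
 b  0  1  2  2  3  4  4  4  4
 b  0  1  2  2  3  4  5  5  5
 b  0  1  2  2  3  4  5  5  6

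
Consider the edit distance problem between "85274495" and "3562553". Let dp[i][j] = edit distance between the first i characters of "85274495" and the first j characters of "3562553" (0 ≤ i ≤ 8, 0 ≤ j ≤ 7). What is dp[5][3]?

   ''  3  5  6  2  5  5  3
''  0  1  2  3  4  5  6  7
 8  1  1  2  3  4  5  6  7
 5  2  2  1  2  3  4  5  6
 2  3  3  2  2  2  3  4  5
 7  4  4  3  3  3  3  4  5
 4  5  5  4  4  4  4  4  5
 4  6  6  5  5  5  5  5  5
 9  7  7  6  6  6  6  6  6
 5  8  8  7  7  7  6  6  7

4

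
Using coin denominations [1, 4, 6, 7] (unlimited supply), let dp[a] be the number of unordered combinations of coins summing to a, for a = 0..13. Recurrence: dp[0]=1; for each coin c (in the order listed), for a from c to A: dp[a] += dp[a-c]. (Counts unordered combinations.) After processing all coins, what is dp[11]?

7

after  coin     0     1     2     3     4     5     6     7     8     9    10    11    12    13
          1     1     1     1     1     1     1     1     1     1     1     1     1     1     1
          4     1     1     1     1     2     2     2     2     3     3     3     3     4     4
          6     1     1     1     1     2     2     3     3     4     4     5     5     7     7
          7     1     1     1     1     2     2     3     4     5     5     6     7     9    10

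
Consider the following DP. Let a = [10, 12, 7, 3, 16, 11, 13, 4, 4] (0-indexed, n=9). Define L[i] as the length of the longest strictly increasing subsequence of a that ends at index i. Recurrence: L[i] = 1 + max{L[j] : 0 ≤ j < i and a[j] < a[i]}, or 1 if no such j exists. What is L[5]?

   i    0    1    2    3    4    5    6    7    8
a[i]   10   12    7    3   16   11   13    4    4
L[i]    1    2    1    1    3    2    3    2    2

2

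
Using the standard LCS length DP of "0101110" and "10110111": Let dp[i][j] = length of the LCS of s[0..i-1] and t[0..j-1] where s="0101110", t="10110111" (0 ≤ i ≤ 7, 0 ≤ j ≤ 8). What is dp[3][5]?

   ''  1  0  1  1  0  1  1  1
''  0  0  0  0  0  0  0  0  0
 0  0  0  1  1  1  1  1  1  1
 1  0  1  1  2  2  2  2  2  2
 0  0  1  2  2  2  3  3  3  3
 1  0  1  2  3  3  3  4  4  4
 1  0  1  2  3  4  4  4  5  5
 1  0  1  2  3  4  4  5  5  6
 0  0  1  2  3  4  5  5  5  6

3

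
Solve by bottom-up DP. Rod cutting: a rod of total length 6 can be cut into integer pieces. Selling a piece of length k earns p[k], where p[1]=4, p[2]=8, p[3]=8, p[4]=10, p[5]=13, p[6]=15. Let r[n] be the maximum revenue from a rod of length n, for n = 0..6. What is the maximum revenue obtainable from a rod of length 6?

   n    0    1    2    3    4    5    6
r[n]    0    4    8   12   16   20   24

24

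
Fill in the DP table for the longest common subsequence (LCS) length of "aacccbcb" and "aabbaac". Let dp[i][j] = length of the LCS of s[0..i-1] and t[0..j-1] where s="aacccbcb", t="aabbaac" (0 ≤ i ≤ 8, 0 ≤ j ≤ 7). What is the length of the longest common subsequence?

   ''  a  a  b  b  a  a  c
''  0  0  0  0  0  0  0  0
 a  0  1  1  1  1  1  1  1
 a  0  1  2  2  2  2  2  2
 c  0  1  2  2  2  2  2  3
 c  0  1  2  2  2  2  2  3
 c  0  1  2  2  2  2  2  3
 b  0  1  2  3  3  3  3  3
 c  0  1  2  3  3  3  3  4
 b  0  1  2  3  4  4  4  4

4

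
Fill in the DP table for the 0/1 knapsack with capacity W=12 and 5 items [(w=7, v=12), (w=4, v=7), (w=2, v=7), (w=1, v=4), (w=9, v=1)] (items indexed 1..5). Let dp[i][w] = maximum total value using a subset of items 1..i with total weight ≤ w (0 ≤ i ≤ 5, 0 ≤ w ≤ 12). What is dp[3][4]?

i\w   0   1   2   3   4   5   6   7   8   9  10  11  12
  0   0   0   0   0   0   0   0   0   0   0   0   0   0
  1   0   0   0   0   0   0   0  12  12  12  12  12  12
  2   0   0   0   0   7   7   7  12  12  12  12  19  19
  3   0   0   7   7   7   7  14  14  14  19  19  19  19
  4   0   4   7  11  11  11  14  18  18  19  23  23  23
  5   0   4   7  11  11  11  14  18  18  19  23  23  23

7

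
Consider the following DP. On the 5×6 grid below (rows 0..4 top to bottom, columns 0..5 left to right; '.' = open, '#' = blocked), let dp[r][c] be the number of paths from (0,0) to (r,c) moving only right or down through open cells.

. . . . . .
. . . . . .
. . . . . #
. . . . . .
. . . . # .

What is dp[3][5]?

35

r\c   0   1   2   3   4   5
  0   1   1   1   1   1   1
  1   1   2   3   4   5   6
  2   1   3   6  10  15   0
  3   1   4  10  20  35  35
  4   1   5  15  35   0  35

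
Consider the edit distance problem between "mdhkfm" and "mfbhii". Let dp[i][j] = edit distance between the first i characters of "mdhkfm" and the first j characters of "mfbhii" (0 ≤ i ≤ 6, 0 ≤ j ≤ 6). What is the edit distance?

5

   ''  m  f  b  h  i  i
''  0  1  2  3  4  5  6
 m  1  0  1  2  3  4  5
 d  2  1  1  2  3  4  5
 h  3  2  2  2  2  3  4
 k  4  3  3  3  3  3  4
 f  5  4  3  4  4  4  4
 m  6  5  4  4  5  5  5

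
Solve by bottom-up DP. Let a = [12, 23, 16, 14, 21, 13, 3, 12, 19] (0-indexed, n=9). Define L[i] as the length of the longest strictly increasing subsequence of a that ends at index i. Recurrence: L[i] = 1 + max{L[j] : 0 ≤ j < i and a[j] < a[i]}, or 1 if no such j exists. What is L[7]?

2

   i    0    1    2    3    4    5    6    7    8
a[i]   12   23   16   14   21   13    3   12   19
L[i]    1    2    2    2    3    2    1    2    3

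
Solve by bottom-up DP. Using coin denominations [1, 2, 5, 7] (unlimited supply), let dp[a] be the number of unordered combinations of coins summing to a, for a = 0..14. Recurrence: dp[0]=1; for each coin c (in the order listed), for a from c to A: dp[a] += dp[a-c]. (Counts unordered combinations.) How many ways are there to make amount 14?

23

after  coin     0     1     2     3     4     5     6     7     8     9    10    11    12    13    14
          1     1     1     1     1     1     1     1     1     1     1     1     1     1     1     1
          2     1     1     2     2     3     3     4     4     5     5     6     6     7     7     8
          5     1     1     2     2     3     4     5     6     7     8    10    11    13    14    16
          7     1     1     2     2     3     4     5     7     8    10    12    14    17    19    23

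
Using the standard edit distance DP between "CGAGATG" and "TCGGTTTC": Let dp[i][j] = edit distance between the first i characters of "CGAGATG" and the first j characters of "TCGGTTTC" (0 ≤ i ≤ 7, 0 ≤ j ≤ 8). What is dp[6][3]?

   ''  T  C  G  G  T  T  T  C
''  0  1  2  3  4  5  6  7  8
 C  1  1  1  2  3  4  5  6  7
 G  2  2  2  1  2  3  4  5  6
 A  3  3  3  2  2  3  4  5  6
 G  4  4  4  3  2  3  4  5  6
 A  5  5  5  4  3  3  4  5  6
 T  6  5  6  5  4  3  3  4  5
 G  7  6  6  6  5  4  4  4  5

5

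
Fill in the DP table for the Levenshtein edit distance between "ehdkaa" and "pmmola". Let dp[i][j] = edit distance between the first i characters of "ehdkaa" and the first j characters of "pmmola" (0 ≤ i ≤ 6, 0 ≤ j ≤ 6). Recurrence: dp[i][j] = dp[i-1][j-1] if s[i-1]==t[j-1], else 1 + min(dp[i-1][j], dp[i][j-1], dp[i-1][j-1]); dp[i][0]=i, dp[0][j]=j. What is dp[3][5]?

5

   ''  p  m  m  o  l  a
''  0  1  2  3  4  5  6
 e  1  1  2  3  4  5  6
 h  2  2  2  3  4  5  6
 d  3  3  3  3  4  5  6
 k  4  4  4  4  4  5  6
 a  5  5  5  5  5  5  5
 a  6  6  6  6  6  6  5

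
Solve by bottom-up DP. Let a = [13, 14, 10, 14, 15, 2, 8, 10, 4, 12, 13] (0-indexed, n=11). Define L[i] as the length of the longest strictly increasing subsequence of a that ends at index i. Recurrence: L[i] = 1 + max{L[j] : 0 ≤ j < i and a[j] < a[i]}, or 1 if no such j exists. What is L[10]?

5

   i    0    1    2    3    4    5    6    7    8    9   10
a[i]   13   14   10   14   15    2    8   10    4   12   13
L[i]    1    2    1    2    3    1    2    3    2    4    5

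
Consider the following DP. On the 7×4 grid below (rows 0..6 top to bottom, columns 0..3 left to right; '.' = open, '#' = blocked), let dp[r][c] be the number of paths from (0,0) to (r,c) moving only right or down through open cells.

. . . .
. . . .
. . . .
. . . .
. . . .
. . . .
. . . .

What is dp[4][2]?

15

r\c   0   1   2   3
  0   1   1   1   1
  1   1   2   3   4
  2   1   3   6  10
  3   1   4  10  20
  4   1   5  15  35
  5   1   6  21  56
  6   1   7  28  84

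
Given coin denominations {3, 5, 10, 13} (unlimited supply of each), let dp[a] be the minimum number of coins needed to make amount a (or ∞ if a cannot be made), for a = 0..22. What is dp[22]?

4

 a  0  1  2  3  4  5  6  7  8  9 10 11 12 13 14 15 16 17 18 19 20 21 22
dp  0  -  -  1  -  1  2  -  2  3  1  3  4  1  4  2  2  5  2  3  2  3  4
(- denotes ∞ / unreachable)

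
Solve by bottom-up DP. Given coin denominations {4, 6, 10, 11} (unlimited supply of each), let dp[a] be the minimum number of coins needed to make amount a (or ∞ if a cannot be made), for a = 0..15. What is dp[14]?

2

 a  0  1  2  3  4  5  6  7  8  9 10 11 12 13 14 15
dp  0  -  -  -  1  -  1  -  2  -  1  1  2  -  2  2
(- denotes ∞ / unreachable)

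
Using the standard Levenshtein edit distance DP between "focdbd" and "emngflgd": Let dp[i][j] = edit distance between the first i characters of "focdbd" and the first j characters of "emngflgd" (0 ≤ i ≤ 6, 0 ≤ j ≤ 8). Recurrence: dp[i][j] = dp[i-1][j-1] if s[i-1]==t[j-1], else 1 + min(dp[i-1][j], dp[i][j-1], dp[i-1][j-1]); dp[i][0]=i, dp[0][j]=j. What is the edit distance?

7

   ''  e  m  n  g  f  l  g  d
''  0  1  2  3  4  5  6  7  8
 f  1  1  2  3  4  4  5  6  7
 o  2  2  2  3  4  5  5  6  7
 c  3  3  3  3  4  5  6  6  7
 d  4  4  4  4  4  5  6  7  6
 b  5  5  5  5  5  5  6  7  7
 d  6  6  6  6  6  6  6  7  7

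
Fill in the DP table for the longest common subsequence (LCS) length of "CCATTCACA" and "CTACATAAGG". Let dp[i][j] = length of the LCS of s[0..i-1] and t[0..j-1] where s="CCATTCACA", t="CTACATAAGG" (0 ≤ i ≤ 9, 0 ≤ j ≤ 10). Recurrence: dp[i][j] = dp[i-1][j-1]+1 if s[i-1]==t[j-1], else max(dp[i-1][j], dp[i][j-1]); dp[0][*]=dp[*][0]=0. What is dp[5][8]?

4

   ''  C  T  A  C  A  T  A  A  G  G
''  0  0  0  0  0  0  0  0  0  0  0
 C  0  1  1  1  1  1  1  1  1  1  1
 C  0  1  1  1  2  2  2  2  2  2  2
 A  0  1  1  2  2  3  3  3  3  3  3
 T  0  1  2  2  2  3  4  4  4  4  4
 T  0  1  2  2  2  3  4  4  4  4  4
 C  0  1  2  2  3  3  4  4  4  4  4
 A  0  1  2  3  3  4  4  5  5  5  5
 C  0  1  2  3  4  4  4  5  5  5  5
 A  0  1  2  3  4  5  5  5  6  6  6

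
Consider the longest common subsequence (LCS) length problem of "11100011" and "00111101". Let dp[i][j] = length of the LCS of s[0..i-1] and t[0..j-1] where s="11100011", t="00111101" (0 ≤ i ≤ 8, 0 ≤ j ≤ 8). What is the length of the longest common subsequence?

5

   ''  0  0  1  1  1  1  0  1
''  0  0  0  0  0  0  0  0  0
 1  0  0  0  1  1  1  1  1  1
 1  0  0  0  1  2  2  2  2  2
 1  0  0  0  1  2  3  3  3  3
 0  0  1  1  1  2  3  3  4  4
 0  0  1  2  2  2  3  3  4  4
 0  0  1  2  2  2  3  3  4  4
 1  0  1  2  3  3  3  4  4  5
 1  0  1  2  3  4  4  4  4  5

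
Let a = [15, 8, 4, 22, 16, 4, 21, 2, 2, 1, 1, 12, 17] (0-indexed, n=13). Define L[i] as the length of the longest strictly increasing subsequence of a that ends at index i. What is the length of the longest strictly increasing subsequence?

3

   i    0    1    2    3    4    5    6    7    8    9   10   11   12
a[i]   15    8    4   22   16    4   21    2    2    1    1   12   17
L[i]    1    1    1    2    2    1    3    1    1    1    1    2    3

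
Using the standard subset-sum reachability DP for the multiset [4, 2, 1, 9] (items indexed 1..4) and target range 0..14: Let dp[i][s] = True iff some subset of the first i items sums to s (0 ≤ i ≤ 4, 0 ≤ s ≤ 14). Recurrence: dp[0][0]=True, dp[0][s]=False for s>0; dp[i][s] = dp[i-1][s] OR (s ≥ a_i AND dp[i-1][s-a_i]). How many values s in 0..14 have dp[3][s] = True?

8

i\s   0   1   2   3   4   5   6   7   8   9  10  11  12  13  14
  0   T   F   F   F   F   F   F   F   F   F   F   F   F   F   F
  1   T   F   F   F   T   F   F   F   F   F   F   F   F   F   F
  2   T   F   T   F   T   F   T   F   F   F   F   F   F   F   F
  3   T   T   T   T   T   T   T   T   F   F   F   F   F   F   F
  4   T   T   T   T   T   T   T   T   F   T   T   T   T   T   T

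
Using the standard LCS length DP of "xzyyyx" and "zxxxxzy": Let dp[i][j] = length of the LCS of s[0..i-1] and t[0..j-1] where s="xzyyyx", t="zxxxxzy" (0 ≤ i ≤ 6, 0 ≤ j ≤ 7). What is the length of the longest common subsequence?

   ''  z  x  x  x  x  z  y
''  0  0  0  0  0  0  0  0
 x  0  0  1  1  1  1  1  1
 z  0  1  1  1  1  1  2  2
 y  0  1  1  1  1  1  2  3
 y  0  1  1  1  1  1  2  3
 y  0  1  1  1  1  1  2  3
 x  0  1  2  2  2  2  2  3

3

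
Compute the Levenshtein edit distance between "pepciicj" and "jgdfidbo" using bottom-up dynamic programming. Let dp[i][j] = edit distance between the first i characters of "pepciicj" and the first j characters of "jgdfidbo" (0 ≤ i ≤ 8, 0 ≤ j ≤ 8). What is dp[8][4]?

8

   ''  j  g  d  f  i  d  b  o
''  0  1  2  3  4  5  6  7  8
 p  1  1  2  3  4  5  6  7  8
 e  2  2  2  3  4  5  6  7  8
 p  3  3  3  3  4  5  6  7  8
 c  4  4  4  4  4  5  6  7  8
 i  5  5  5  5  5  4  5  6  7
 i  6  6  6  6  6  5  5  6  7
 c  7  7  7  7  7  6  6  6  7
 j  8  7  8  8  8  7  7  7  7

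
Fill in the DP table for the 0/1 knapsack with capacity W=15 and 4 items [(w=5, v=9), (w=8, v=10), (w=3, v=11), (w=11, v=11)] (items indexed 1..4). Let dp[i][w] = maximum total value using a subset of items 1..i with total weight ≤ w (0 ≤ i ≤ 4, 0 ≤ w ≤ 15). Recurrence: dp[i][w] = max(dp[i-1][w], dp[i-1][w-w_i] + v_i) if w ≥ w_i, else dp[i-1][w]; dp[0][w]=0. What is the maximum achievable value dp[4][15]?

22

i\w   0   1   2   3   4   5   6   7   8   9  10  11  12  13  14  15
  0   0   0   0   0   0   0   0   0   0   0   0   0   0   0   0   0
  1   0   0   0   0   0   9   9   9   9   9   9   9   9   9   9   9
  2   0   0   0   0   0   9   9   9  10  10  10  10  10  19  19  19
  3   0   0   0  11  11  11  11  11  20  20  20  21  21  21  21  21
  4   0   0   0  11  11  11  11  11  20  20  20  21  21  21  22  22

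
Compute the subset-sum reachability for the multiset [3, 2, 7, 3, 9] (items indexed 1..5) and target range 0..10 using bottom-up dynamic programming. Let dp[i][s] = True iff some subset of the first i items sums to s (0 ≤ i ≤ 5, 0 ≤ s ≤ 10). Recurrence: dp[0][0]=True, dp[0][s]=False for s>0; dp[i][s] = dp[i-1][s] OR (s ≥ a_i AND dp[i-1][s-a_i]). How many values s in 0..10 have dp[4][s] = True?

9

i\s   0   1   2   3   4   5   6   7   8   9  10
  0   T   F   F   F   F   F   F   F   F   F   F
  1   T   F   F   T   F   F   F   F   F   F   F
  2   T   F   T   T   F   T   F   F   F   F   F
  3   T   F   T   T   F   T   F   T   F   T   T
  4   T   F   T   T   F   T   T   T   T   T   T
  5   T   F   T   T   F   T   T   T   T   T   T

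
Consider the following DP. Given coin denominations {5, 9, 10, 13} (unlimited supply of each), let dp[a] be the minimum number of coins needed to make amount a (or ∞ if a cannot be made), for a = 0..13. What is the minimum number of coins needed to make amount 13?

 a  0  1  2  3  4  5  6  7  8  9 10 11 12 13
dp  0  -  -  -  -  1  -  -  -  1  1  -  -  1
(- denotes ∞ / unreachable)

1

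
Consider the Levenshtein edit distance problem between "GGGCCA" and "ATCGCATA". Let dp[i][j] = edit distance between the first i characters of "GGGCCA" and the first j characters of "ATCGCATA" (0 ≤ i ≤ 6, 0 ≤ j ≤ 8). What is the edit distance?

5

   ''  A  T  C  G  C  A  T  A
''  0  1  2  3  4  5  6  7  8
 G  1  1  2  3  3  4  5  6  7
 G  2  2  2  3  3  4  5  6  7
 G  3  3  3  3  3  4  5  6  7
 C  4  4  4  3  4  3  4  5  6
 C  5  5  5  4  4  4  4  5  6
 A  6  5  6  5  5  5  4  5  5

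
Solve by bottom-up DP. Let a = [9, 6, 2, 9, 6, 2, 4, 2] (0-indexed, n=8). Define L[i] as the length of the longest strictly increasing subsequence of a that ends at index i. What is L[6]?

2

   i    0    1    2    3    4    5    6    7
a[i]    9    6    2    9    6    2    4    2
L[i]    1    1    1    2    2    1    2    1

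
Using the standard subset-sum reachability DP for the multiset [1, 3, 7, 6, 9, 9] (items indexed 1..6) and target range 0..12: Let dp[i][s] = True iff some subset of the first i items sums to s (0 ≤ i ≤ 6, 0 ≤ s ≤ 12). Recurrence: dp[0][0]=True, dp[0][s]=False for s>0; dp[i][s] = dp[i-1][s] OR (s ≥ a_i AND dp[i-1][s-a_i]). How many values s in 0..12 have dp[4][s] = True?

i\s   0   1   2   3   4   5   6   7   8   9  10  11  12
  0   T   F   F   F   F   F   F   F   F   F   F   F   F
  1   T   T   F   F   F   F   F   F   F   F   F   F   F
  2   T   T   F   T   T   F   F   F   F   F   F   F   F
  3   T   T   F   T   T   F   F   T   T   F   T   T   F
  4   T   T   F   T   T   F   T   T   T   T   T   T   F
  5   T   T   F   T   T   F   T   T   T   T   T   T   T
  6   T   T   F   T   T   F   T   T   T   T   T   T   T

10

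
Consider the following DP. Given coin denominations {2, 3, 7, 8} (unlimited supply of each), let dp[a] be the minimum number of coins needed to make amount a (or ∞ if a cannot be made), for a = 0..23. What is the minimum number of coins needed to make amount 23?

3

 a  0  1  2  3  4  5  6  7  8  9 10 11 12 13 14 15 16 17 18 19 20 21 22 23
dp  0  -  1  1  2  2  2  1  1  2  2  2  3  3  2  2  2  3  3  3  4  3  3  3
(- denotes ∞ / unreachable)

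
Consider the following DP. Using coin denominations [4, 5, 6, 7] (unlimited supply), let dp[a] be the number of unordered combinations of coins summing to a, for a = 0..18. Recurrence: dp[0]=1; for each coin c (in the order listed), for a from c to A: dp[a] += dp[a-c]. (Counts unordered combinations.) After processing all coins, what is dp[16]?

after  coin     0     1     2     3     4     5     6     7     8     9    10    11    12    13    14    15    16    17    18
          4     1     0     0     0     1     0     0     0     1     0     0     0     1     0     0     0     1     0     0
          5     1     0     0     0     1     1     0     0     1     1     1     0     1     1     1     1     1     1     1
          6     1     0     0     0     1     1     1     0     1     1     2     1     2     1     2     2     3     2     3
          7     1     0     0     0     1     1     1     1     1     1     2     2     3     2     3     3     4     4     5

4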